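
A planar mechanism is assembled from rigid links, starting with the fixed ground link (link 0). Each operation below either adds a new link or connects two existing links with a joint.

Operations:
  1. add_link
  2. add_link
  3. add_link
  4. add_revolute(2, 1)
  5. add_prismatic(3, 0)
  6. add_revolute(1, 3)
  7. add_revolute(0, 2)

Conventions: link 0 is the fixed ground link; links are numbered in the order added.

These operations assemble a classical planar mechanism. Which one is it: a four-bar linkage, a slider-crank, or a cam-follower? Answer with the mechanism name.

links: 4 (incl. ground); joints: 3 revolute, 1 prismatic, 0 higher (cam) pair, forming one closed loop
4 links, 3 revolutes + 1 prismatic in one loop → slider-crank

slider-crank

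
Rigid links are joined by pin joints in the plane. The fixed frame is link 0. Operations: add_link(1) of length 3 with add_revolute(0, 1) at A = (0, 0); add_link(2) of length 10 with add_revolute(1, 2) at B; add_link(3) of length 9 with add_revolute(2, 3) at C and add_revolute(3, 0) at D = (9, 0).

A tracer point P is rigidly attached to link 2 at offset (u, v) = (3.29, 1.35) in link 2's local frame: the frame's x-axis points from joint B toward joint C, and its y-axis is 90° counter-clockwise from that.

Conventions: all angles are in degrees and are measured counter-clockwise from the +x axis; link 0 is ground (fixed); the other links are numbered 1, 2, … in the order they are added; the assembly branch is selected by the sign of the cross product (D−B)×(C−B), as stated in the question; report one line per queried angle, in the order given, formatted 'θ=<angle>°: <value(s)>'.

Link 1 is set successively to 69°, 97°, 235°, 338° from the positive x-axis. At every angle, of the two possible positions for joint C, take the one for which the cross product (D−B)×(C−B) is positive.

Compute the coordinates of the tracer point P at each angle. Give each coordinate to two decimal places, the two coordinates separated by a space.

A=(0,0), D=(9.00,0)
θ=69°: B = A + 3.00·(cos69°, sin69°) = (1.0751, 2.8007)
θ=69°: |BD| = 8.4052
θ=69°: circle(B,10.00) ∩ circle(D,9.00): a=5.3329, h=8.4593
θ=69°:   candidates: C₊=(8.9220,8.9997) cross=71.103; C₋=(3.2844,-6.9521) cross=-71.103
θ=69°:   branch + wants cross > 0 → take C=(8.9220,8.9997) (cross=71.103)
θ=69°: ex = (C−B)/|BC| = (0.7847,0.6199); ey = (-0.6199,0.7847)
θ=69°: P = B + 3.29·ex + 1.35·ey = (2.8199,5.8995)
θ=97°: B = A + 3.00·(cos97°, sin97°) = (-0.3656, 2.9776)
θ=97°: |BD| = 9.8276
θ=97°: circle(B,10.00) ∩ circle(D,9.00): a=5.8804, h=8.0883
θ=97°:   candidates: C₊=(7.6891,8.9040) cross=79.488; C₋=(2.7878,-6.5122) cross=-79.488
θ=97°:   branch + wants cross > 0 → take C=(7.6891,8.9040) (cross=79.488)
θ=97°: ex = (C−B)/|BC| = (0.8055,0.5926); ey = (-0.5926,0.8055)
θ=97°: P = B + 3.29·ex + 1.35·ey = (1.4843,6.0148)
θ=235°: B = A + 3.00·(cos235°, sin235°) = (-1.7207, -2.4575)
θ=235°: |BD| = 10.9988
θ=235°: circle(B,10.00) ∩ circle(D,9.00): a=6.3631, h=7.7143
θ=235°:   candidates: C₊=(2.7579,6.4836) cross=84.848; C₋=(6.2051,-8.5550) cross=-84.848
θ=235°:   branch + wants cross > 0 → take C=(2.7579,6.4836) (cross=84.848)
θ=235°: ex = (C−B)/|BC| = (0.4479,0.8941); ey = (-0.8941,0.4479)
θ=235°: P = B + 3.29·ex + 1.35·ey = (-1.4543,1.0888)
θ=338°: B = A + 3.00·(cos338°, sin338°) = (2.7816, -1.1238)
θ=338°: |BD| = 6.3192
θ=338°: circle(B,10.00) ∩ circle(D,9.00): a=4.6630, h=8.8463
θ=338°:   candidates: C₊=(5.7969,8.4107) cross=55.901; C₋=(8.9434,-8.9998) cross=-55.901
θ=338°:   branch + wants cross > 0 → take C=(5.7969,8.4107) (cross=55.901)
θ=338°: ex = (C−B)/|BC| = (0.3015,0.9535); ey = (-0.9535,0.3015)
θ=338°: P = B + 3.29·ex + 1.35·ey = (2.4864,2.4201)

θ=69°: 2.82 5.90
θ=97°: 1.48 6.01
θ=235°: -1.45 1.09
θ=338°: 2.49 2.42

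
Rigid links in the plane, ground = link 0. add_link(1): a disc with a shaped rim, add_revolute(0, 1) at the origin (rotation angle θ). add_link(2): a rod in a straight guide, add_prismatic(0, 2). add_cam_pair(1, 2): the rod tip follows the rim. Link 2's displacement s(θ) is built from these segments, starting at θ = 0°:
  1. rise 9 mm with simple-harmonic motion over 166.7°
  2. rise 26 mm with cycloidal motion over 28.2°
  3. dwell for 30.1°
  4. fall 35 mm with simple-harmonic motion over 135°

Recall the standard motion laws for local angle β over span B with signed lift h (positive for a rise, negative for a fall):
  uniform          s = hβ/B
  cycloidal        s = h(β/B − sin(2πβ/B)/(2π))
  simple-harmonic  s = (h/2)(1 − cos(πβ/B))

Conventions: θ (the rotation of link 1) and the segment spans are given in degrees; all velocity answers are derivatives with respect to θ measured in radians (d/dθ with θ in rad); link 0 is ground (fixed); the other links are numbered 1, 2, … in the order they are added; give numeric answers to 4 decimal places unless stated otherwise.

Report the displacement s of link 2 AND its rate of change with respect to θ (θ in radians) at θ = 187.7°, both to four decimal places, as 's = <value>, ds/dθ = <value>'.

segment 1 (0° to 166.7°, simple-harmonic, h = 9) is passed completely: s = 0.0000 + (9) = 9.0000
θ = 187.7° falls in segment 2 (166.7° to 194.9°, cycloidal, h = 26): β = 187.7 − 166.7 = 21°, B = 28.2°; Δs = 26·(0.7447 − sin(2π·0.7447)/(2π)) = 23.4974; s = 9.0000 + 23.4974 = 32.4974
velocity in seg [166.7°–194.9°] (cycloidal), θ in radians: β = 21° = 0.3665 rad, B = 28.2° = 0.4922 rad; ds/dθ = (h/B)(1 − cos(2πβ/B)) = (26/0.4922)(1 − cos(2π·0.7447)) = 54.591072 mm/rad

s = 32.4974, ds/dθ = 54.5911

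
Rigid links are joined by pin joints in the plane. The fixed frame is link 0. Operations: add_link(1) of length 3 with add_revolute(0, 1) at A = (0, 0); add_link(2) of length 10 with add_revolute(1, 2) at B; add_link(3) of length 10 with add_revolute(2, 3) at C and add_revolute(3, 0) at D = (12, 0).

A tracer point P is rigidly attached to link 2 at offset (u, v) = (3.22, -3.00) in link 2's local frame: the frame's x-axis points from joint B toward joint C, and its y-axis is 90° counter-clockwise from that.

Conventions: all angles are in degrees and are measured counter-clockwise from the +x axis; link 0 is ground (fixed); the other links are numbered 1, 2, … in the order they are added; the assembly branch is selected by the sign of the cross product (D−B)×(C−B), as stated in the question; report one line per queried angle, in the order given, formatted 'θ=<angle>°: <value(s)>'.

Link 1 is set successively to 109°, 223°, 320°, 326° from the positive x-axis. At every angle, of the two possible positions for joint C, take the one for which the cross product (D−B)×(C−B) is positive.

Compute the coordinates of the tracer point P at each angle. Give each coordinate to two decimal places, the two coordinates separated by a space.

A=(0,0), D=(12.00,0)
θ=109°: B = A + 3.00·(cos109°, sin109°) = (-0.9767, 2.8366)
θ=109°: |BD| = 13.2831
θ=109°: circle(B,10.00) ∩ circle(D,10.00): a=6.6416, h=7.4759
θ=109°:   candidates: C₊=(7.1081,8.7218) cross=99.304; C₋=(3.9152,-5.8852) cross=-99.304
θ=109°:   branch + wants cross > 0 → take C=(7.1081,8.7218) (cross=99.304)
θ=109°: ex = (C−B)/|BC| = (0.8085,0.5885); ey = (-0.5885,0.8085)
θ=109°: P = B + 3.22·ex + -3.00·ey = (3.3922,2.3062)
θ=223°: B = A + 3.00·(cos223°, sin223°) = (-2.1941, -2.0460)
θ=223°: |BD| = 14.3408
θ=223°: circle(B,10.00) ∩ circle(D,10.00): a=7.1704, h=6.9703
θ=223°:   candidates: C₊=(3.9085,5.8760) cross=99.960; C₋=(5.8974,-7.9220) cross=-99.960
θ=223°:   branch + wants cross > 0 → take C=(3.9085,5.8760) (cross=99.960)
θ=223°: ex = (C−B)/|BC| = (0.6103,0.7922); ey = (-0.7922,0.6103)
θ=223°: P = B + 3.22·ex + -3.00·ey = (2.1476,-1.3259)
θ=320°: B = A + 3.00·(cos320°, sin320°) = (2.2981, -1.9284)
θ=320°: |BD| = 9.8917
θ=320°: circle(B,10.00) ∩ circle(D,10.00): a=4.9458, h=8.6913
θ=320°:   candidates: C₊=(5.4547,7.5604) cross=85.971; C₋=(8.8434,-9.4887) cross=-85.971
θ=320°:   branch + wants cross > 0 → take C=(5.4547,7.5604) (cross=85.971)
θ=320°: ex = (C−B)/|BC| = (0.3157,0.9489); ey = (-0.9489,0.3157)
θ=320°: P = B + 3.22·ex + -3.00·ey = (6.1612,0.1800)
θ=326°: B = A + 3.00·(cos326°, sin326°) = (2.4871, -1.6776)
θ=326°: |BD| = 9.6597
θ=326°: circle(B,10.00) ∩ circle(D,10.00): a=4.8298, h=8.7563
θ=326°:   candidates: C₊=(5.7229,7.7844) cross=84.583; C₋=(8.7642,-9.4620) cross=-84.583
θ=326°:   branch + wants cross > 0 → take C=(5.7229,7.7844) (cross=84.583)
θ=326°: ex = (C−B)/|BC| = (0.3236,0.9462); ey = (-0.9462,0.3236)
θ=326°: P = B + 3.22·ex + -3.00·ey = (6.3676,0.3985)

θ=109°: 3.39 2.31
θ=223°: 2.15 -1.33
θ=320°: 6.16 0.18
θ=326°: 6.37 0.40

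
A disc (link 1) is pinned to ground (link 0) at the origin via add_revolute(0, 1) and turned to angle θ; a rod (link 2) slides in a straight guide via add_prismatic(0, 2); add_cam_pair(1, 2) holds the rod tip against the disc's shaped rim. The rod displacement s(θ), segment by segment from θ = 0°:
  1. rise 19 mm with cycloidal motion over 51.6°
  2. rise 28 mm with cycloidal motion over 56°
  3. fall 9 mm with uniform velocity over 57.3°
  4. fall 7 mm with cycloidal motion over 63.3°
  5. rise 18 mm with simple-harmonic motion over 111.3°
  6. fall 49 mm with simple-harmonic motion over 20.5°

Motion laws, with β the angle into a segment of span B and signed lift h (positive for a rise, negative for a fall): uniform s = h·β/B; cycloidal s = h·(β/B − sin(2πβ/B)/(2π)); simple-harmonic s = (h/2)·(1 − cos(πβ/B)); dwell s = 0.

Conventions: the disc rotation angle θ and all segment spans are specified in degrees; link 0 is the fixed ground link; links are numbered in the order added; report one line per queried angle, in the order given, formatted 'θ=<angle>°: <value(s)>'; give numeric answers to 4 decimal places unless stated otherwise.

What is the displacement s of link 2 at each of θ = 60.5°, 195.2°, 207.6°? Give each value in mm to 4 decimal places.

segment 1 (0° to 51.6°, cycloidal, h = 19) is passed completely: s = 0.0000 + (19) = 19.0000
θ = 60.5° falls in segment 2 (51.6° to 107.6°, cycloidal, h = 28): β = 60.5 − 51.6 = 8.9°, B = 56°; Δs = 28·(0.1589 − sin(2π·0.1589)/(2π)) = 0.7035; s = 19.0000 + 0.7035 = 19.7035
segment 2 (51.6° to 107.6°, cycloidal, h = 28) is passed completely: s = 19.0000 + (28) = 47.0000
segment 3 (107.6° to 164.9°, uniform, h = -9) is passed completely: s = 47.0000 + (-9) = 38.0000
θ = 195.2° falls in segment 4 (164.9° to 228.2°, cycloidal, h = -7): β = 195.2 − 164.9 = 30.3°, B = 63.3°; Δs = -7·(0.4787 − sin(2π·0.4787)/(2π)) = -3.2019; s = 38.0000 − 3.2019 = 34.7981
θ = 207.6° falls in segment 4 (164.9° to 228.2°, cycloidal, h = -7): β = 207.6 − 164.9 = 42.7°, B = 63.3°; Δs = -7·(0.6746 − sin(2π·0.6746)/(2π)) = -5.7132; s = 38.0000 − 5.7132 = 32.2868

θ=60.5°: 19.7035
θ=195.2°: 34.7981
θ=207.6°: 32.2868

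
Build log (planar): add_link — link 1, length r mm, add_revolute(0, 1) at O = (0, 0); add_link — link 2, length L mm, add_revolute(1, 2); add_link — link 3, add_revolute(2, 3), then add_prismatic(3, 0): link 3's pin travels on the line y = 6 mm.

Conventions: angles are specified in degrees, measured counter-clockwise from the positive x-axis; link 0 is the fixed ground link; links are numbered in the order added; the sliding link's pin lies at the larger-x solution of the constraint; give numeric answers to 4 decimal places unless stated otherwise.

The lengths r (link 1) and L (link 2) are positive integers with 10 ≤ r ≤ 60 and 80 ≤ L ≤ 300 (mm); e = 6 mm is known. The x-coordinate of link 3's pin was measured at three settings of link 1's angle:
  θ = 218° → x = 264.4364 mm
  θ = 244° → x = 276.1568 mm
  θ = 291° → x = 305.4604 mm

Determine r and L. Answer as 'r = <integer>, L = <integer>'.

constraint per measurement: (x − r cos θ)² + (r sin θ − e)² = L²
subtracting the θ₁ and θ₂ equations cancels the r² and L² terms:
r = (x₁² − x₂²) / (2[(x₁cos θ₁ + e sin θ₁) − (x₂cos θ₂ + e sin θ₂)]) = 37.0002 → r = 37
L² = (x₁ − r cos θ₁)² + (r sin θ₁ − e)² = 87024.9891 → L = 295.0000 → L = 295
check at θ₃=291°: x = 305.4604 (printed 305.4604) ✓

r = 37, L = 295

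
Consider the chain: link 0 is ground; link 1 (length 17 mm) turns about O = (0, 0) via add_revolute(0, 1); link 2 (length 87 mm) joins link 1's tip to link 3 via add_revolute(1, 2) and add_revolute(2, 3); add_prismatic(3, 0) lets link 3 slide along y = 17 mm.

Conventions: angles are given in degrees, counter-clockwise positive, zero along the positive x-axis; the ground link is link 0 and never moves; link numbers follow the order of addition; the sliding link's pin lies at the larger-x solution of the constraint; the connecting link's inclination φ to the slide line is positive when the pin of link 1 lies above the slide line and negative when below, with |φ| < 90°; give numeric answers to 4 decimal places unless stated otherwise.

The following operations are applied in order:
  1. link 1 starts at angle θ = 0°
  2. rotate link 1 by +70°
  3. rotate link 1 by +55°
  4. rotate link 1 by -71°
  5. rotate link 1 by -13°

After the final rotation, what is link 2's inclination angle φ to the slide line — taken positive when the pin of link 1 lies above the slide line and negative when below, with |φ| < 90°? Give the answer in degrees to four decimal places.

geometry: r = 17 mm, L = 87 mm, e = 17 mm; θ starts at 0°
rotate link 1 by +70°: θ ← 0° +70° = 70°
rotate link 1 by +55°: θ ← 70° +55° = 125°
rotate link 1 by -71°: θ ← 125° -71° = 54°
rotate link 1 by -13°: θ ← 54° -13° = 41°
h = r sin θ − e = 11.153003 − 17 = -5.846997
sin φ = h / L = -5.846997 / 87 = -0.06720686
φ = arcsin(-0.06720686) = -3.853574°

-3.8536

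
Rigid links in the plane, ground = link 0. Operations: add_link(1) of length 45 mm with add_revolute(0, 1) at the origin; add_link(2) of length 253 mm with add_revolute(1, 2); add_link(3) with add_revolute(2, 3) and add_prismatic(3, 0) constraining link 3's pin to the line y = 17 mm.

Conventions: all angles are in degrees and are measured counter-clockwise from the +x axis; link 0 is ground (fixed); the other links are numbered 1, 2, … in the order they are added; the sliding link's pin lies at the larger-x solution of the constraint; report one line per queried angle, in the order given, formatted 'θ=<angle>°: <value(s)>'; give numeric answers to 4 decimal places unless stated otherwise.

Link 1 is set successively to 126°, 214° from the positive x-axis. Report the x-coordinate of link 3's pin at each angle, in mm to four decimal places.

geometry: r = 45 mm, L = 253 mm, e = 17 mm
θ=126°: crank pin P = (r cos θ, r sin θ) = (-26.450336, 36.405765)
θ=126°: h = r sin θ − e = 36.405765 − 17 = 19.405765
θ=126°: x = r cos θ + √(L² − h²) = -26.450336 + 252.254666 = 225.804329
θ=214°: crank pin P = (r cos θ, r sin θ) = (-37.306691, -25.163681)
θ=214°: h = r sin θ − e = -25.163681 − 17 = -42.163681
θ=214°: x = r cos θ + √(L² − h²) = -37.306691 + 249.461869 = 212.155178

θ=126°: 225.8043
θ=214°: 212.1552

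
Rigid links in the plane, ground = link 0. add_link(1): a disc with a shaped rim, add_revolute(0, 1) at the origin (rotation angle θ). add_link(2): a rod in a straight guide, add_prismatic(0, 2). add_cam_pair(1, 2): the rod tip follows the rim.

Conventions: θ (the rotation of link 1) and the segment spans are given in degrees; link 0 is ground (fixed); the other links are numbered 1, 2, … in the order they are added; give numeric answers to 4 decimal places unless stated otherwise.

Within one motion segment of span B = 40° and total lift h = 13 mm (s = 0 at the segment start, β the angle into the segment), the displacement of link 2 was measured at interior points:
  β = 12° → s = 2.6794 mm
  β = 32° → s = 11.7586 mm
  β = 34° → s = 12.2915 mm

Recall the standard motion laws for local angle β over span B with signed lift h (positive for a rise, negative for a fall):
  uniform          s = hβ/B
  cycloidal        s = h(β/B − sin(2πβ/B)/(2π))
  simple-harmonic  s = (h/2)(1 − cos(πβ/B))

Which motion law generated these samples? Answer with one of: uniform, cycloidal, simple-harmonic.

candidates at β/B = r: uniform s = h·r (linear in β); cycloidal s = h·(r − sin(2πr)/(2π)); simple-harmonic s = (h/2)(1 − cos(πr))
β=12°: printed 2.6794 | uniform 3.9000, cycloidal 1.9323, simple-harmonic 2.6794
β=32°: printed 11.7586 | uniform 10.4000, cycloidal 12.3677, simple-harmonic 11.7586
β=34°: printed 12.2915 | uniform 11.0500, cycloidal 12.7239, simple-harmonic 12.2915
only one law matches every sample → simple-harmonic

simple-harmonic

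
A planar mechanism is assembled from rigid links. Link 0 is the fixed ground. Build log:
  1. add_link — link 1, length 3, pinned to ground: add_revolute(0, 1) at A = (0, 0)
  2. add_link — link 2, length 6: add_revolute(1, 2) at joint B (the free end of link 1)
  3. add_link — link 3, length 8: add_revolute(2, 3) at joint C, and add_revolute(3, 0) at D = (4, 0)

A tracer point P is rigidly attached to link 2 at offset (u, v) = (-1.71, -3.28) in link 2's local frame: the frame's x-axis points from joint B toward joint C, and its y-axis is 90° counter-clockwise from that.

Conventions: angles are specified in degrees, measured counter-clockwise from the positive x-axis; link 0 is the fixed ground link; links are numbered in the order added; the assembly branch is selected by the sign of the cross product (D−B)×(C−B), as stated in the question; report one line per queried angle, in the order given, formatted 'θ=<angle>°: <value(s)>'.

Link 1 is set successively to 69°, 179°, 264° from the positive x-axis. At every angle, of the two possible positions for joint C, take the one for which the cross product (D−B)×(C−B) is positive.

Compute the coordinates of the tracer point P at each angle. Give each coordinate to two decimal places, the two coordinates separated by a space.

A=(0,0), D=(4.00,0)
θ=69°: B = A + 3.00·(cos69°, sin69°) = (1.0751, 2.8007)
θ=69°: |BD| = 4.0496
θ=69°: circle(B,6.00) ∩ circle(D,8.00): a=-1.4323, h=5.8265
θ=69°:   candidates: C₊=(4.0703,7.9997) cross=23.595; C₋=(-3.9891,-0.4170) cross=-23.595
θ=69°:   branch + wants cross > 0 → take C=(4.0703,7.9997) (cross=23.595)
θ=69°: ex = (C−B)/|BC| = (0.4992,0.8665); ey = (-0.8665,0.4992)
θ=69°: P = B + -1.71·ex + -3.28·ey = (3.0636,-0.3183)
θ=179°: B = A + 3.00·(cos179°, sin179°) = (-2.9995, 0.0524)
θ=179°: |BD| = 6.9997
θ=179°: circle(B,6.00) ∩ circle(D,8.00): a=1.4998, h=5.8095
θ=179°:   candidates: C₊=(-1.4563,5.8505) cross=40.665; C₋=(-1.5432,-5.7682) cross=-40.665
θ=179°:   branch + wants cross > 0 → take C=(-1.4563,5.8505) (cross=40.665)
θ=179°: ex = (C−B)/|BC| = (0.2572,0.9664); ey = (-0.9664,0.2572)
θ=179°: P = B + -1.71·ex + -3.28·ey = (-0.2697,-2.4437)
θ=264°: B = A + 3.00·(cos264°, sin264°) = (-0.3136, -2.9836)
θ=264°: |BD| = 5.2449
θ=264°: circle(B,6.00) ∩ circle(D,8.00): a=-0.0468, h=5.9998
θ=264°:   candidates: C₊=(-3.7651,1.9243) cross=31.468; C₋=(3.0609,-7.9447) cross=-31.468
θ=264°:   branch + wants cross > 0 → take C=(-3.7651,1.9243) (cross=31.468)
θ=264°: ex = (C−B)/|BC| = (-0.5753,0.8180); ey = (-0.8180,-0.5753)
θ=264°: P = B + -1.71·ex + -3.28·ey = (3.3531,-2.4955)

θ=69°: 3.06 -0.32
θ=179°: -0.27 -2.44
θ=264°: 3.35 -2.50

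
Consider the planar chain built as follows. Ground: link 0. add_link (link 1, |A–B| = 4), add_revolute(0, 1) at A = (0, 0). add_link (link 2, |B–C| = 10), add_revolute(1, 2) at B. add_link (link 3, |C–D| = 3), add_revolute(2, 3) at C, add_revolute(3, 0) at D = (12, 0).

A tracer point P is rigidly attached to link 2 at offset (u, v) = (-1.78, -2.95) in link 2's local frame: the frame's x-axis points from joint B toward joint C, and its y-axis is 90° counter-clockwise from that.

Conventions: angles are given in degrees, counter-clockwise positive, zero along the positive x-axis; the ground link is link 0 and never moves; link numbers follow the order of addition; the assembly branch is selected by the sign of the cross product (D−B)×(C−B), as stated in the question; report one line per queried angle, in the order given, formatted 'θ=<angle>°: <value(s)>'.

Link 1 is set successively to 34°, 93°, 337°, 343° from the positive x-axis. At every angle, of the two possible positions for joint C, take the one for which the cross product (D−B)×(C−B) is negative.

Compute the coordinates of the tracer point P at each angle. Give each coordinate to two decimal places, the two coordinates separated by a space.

A=(0,0), D=(12.00,0)
θ=34°: B = A + 4.00·(cos34°, sin34°) = (3.3162, 2.2368)
θ=34°: |BD| = 8.9673
θ=34°: circle(B,10.00) ∩ circle(D,3.00): a=9.5576, h=2.9413
θ=34°:   candidates: C₊=(13.3054,2.7011) cross=26.376; C₋=(11.8380,-2.9956) cross=-26.376
θ=34°:   branch - wants cross < 0 → take C=(11.8380,-2.9956) (cross=-26.376)
θ=34°: ex = (C−B)/|BC| = (0.8522,-0.5232); ey = (0.5232,0.8522)
θ=34°: P = B + -1.78·ex + -2.95·ey = (0.2557,0.6542)
θ=93°: B = A + 4.00·(cos93°, sin93°) = (-0.2093, 3.9945)
θ=93°: |BD| = 12.8462
θ=93°: circle(B,10.00) ∩ circle(D,3.00): a=9.9650, h=0.8359
θ=93°:   candidates: C₊=(9.5216,1.6904) cross=10.739; C₋=(9.0017,0.1014) cross=-10.739
θ=93°:   branch - wants cross < 0 → take C=(9.0017,0.1014) (cross=-10.739)
θ=93°: ex = (C−B)/|BC| = (0.9211,-0.3893); ey = (0.3893,0.9211)
θ=93°: P = B + -1.78·ex + -2.95·ey = (-2.9974,1.9702)
θ=337°: B = A + 4.00·(cos337°, sin337°) = (3.6820, -1.5629)
θ=337°: |BD| = 8.4635
θ=337°: circle(B,10.00) ∩ circle(D,3.00): a=9.6078, h=2.7732
θ=337°:   candidates: C₊=(12.6124,2.9368) cross=23.471; C₋=(13.6367,-2.5142) cross=-23.471
θ=337°:   branch - wants cross < 0 → take C=(13.6367,-2.5142) (cross=-23.471)
θ=337°: ex = (C−B)/|BC| = (0.9955,-0.0951); ey = (0.0951,0.9955)
θ=337°: P = B + -1.78·ex + -2.95·ey = (1.6295,-4.3302)
θ=343°: B = A + 4.00·(cos343°, sin343°) = (3.8252, -1.1695)
θ=343°: |BD| = 8.2580
θ=343°: circle(B,10.00) ∩ circle(D,3.00): a=9.6388, h=2.6633
θ=343°:   candidates: C₊=(12.9897,2.8320) cross=21.994; C₋=(13.7441,-2.4410) cross=-21.994
θ=343°:   branch - wants cross < 0 → take C=(13.7441,-2.4410) (cross=-21.994)
θ=343°: ex = (C−B)/|BC| = (0.9919,-0.1271); ey = (0.1271,0.9919)
θ=343°: P = B + -1.78·ex + -2.95·ey = (1.6846,-3.8692)

θ=34°: 0.26 0.65
θ=93°: -3.00 1.97
θ=337°: 1.63 -4.33
θ=343°: 1.68 -3.87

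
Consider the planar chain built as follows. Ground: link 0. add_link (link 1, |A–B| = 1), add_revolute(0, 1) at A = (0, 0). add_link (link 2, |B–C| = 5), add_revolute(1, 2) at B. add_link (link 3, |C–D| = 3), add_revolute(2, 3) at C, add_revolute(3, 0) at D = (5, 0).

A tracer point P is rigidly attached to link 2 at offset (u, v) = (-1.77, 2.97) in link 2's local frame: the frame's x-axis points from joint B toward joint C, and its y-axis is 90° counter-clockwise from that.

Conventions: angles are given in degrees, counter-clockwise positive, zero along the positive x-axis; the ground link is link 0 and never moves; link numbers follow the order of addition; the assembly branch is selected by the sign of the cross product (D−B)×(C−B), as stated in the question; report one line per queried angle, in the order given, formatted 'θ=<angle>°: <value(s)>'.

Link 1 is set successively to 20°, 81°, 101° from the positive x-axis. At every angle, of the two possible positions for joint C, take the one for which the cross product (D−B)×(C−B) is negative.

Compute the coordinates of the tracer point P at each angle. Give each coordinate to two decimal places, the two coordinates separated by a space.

A=(0,0), D=(5.00,0)
θ=20°: B = A + 1.00·(cos20°, sin20°) = (0.9397, 0.3420)
θ=20°: |BD| = 4.0747
θ=20°: circle(B,5.00) ∩ circle(D,3.00): a=4.0007, h=2.9991
θ=20°:   candidates: C₊=(5.1780,2.9947) cross=12.220; C₋=(4.6745,-2.9823) cross=-12.220
θ=20°:   branch - wants cross < 0 → take C=(4.6745,-2.9823) (cross=-12.220)
θ=20°: ex = (C−B)/|BC| = (0.7470,-0.6649); ey = (0.6649,0.7470)
θ=20°: P = B + -1.77·ex + 2.97·ey = (1.5922,3.7373)
θ=81°: B = A + 1.00·(cos81°, sin81°) = (0.1564, 0.9877)
θ=81°: |BD| = 4.9432
θ=81°: circle(B,5.00) ∩ circle(D,3.00): a=4.0900, h=2.8761
θ=81°:   candidates: C₊=(4.7386,2.9886) cross=14.217; C₋=(3.5893,-2.6476) cross=-14.217
θ=81°:   branch - wants cross < 0 → take C=(3.5893,-2.6476) (cross=-14.217)
θ=81°: ex = (C−B)/|BC| = (0.6866,-0.7271); ey = (0.7271,0.6866)
θ=81°: P = B + -1.77·ex + 2.97·ey = (1.1006,4.3137)
θ=101°: B = A + 1.00·(cos101°, sin101°) = (-0.1908, 0.9816)
θ=101°: |BD| = 5.2828
θ=101°: circle(B,5.00) ∩ circle(D,3.00): a=4.1558, h=2.7802
θ=101°:   candidates: C₊=(4.4092,2.9412) cross=14.687; C₋=(3.3760,-2.5224) cross=-14.687
θ=101°:   branch - wants cross < 0 → take C=(3.3760,-2.5224) (cross=-14.687)
θ=101°: ex = (C−B)/|BC| = (0.7134,-0.7008); ey = (0.7008,0.7134)
θ=101°: P = B + -1.77·ex + 2.97·ey = (0.6279,4.3407)

θ=20°: 1.59 3.74
θ=81°: 1.10 4.31
θ=101°: 0.63 4.34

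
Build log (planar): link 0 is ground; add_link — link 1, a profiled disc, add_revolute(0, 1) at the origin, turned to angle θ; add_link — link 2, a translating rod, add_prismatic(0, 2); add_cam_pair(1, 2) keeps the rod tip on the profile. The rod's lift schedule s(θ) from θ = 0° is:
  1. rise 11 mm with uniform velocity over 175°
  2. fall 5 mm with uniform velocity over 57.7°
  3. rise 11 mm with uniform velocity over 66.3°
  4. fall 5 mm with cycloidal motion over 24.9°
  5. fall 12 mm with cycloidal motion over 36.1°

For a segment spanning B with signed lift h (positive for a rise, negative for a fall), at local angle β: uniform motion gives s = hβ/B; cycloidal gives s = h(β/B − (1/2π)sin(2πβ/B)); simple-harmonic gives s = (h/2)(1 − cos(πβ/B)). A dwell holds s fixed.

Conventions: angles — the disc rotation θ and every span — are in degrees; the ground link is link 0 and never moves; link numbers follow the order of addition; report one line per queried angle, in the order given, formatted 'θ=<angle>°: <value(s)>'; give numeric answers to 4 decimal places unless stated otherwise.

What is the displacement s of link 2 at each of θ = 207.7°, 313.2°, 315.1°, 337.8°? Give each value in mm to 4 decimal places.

seg 1 [0°–175°] uniform, h=11: full span → s += 11 → s = 11.0000
seg 2 [175°–232.7°] uniform, h=-5: θ=207.7° here. β=32.7, B=57.7. -5·32.7/57.7 = -2.8336 → s = 8.1664
seg 2 [175°–232.7°] uniform, h=-5: full span → s += -5 → s = 6.0000
seg 3 [232.7°–299°] uniform, h=11: full span → s += 11 → s = 17.0000
seg 4 [299°–323.9°] cycloidal, h=-5: θ=313.2° here. β=14.2, B=24.9. -5·(0.5703 − sin(2π·0.5703)/(2π)) = -3.1915 → s = 13.8085
seg 4 [299°–323.9°] cycloidal, h=-5: θ=315.1° here. β=16.1, B=24.9. -5·(0.6466 − sin(2π·0.6466)/(2π)) = -3.8665 → s = 13.1335
seg 4 [299°–323.9°] cycloidal, h=-5: full span → s += -5 → s = 12.0000
seg 5 [323.9°–360°] cycloidal, h=-12: θ=337.8° here. β=13.9, B=36.1. -12·(0.3850 − sin(2π·0.3850)/(2π)) = -3.3579 → s = 8.6421

θ=207.7°: 8.1664
θ=313.2°: 13.8085
θ=315.1°: 13.1335
θ=337.8°: 8.6421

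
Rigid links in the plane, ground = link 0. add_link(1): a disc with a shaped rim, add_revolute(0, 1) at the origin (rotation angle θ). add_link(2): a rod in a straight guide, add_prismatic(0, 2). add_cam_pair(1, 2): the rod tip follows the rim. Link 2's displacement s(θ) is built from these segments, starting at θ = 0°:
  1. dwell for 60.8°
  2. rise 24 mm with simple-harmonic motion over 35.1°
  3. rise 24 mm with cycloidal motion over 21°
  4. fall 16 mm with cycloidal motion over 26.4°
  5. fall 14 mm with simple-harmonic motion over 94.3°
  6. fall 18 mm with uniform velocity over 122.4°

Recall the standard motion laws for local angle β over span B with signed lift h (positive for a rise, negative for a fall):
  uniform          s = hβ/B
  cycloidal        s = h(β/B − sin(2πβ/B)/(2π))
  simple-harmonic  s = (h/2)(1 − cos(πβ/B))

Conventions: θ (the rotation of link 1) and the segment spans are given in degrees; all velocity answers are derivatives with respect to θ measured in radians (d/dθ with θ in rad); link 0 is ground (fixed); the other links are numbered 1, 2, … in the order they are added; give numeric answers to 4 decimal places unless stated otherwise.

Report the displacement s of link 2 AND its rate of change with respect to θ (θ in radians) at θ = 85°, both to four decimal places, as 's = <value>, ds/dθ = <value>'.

segment 1 (0° to 60.8°, dwell): s unchanged at 0.0000
θ = 85° falls in segment 2 (60.8° to 95.9°, simple-harmonic, h = 24): β = 85 − 60.8 = 24.2°, B = 35.1°; Δs = 24/2·(1 − cos(π·0.6895)) = 18.7281; s = 0.0000 + 18.7281 = 18.7281
velocity in seg [60.8°–95.9°] (simple-harmonic), θ in radians: β = 24.2° = 0.4224 rad, B = 35.1° = 0.6126 rad; ds/dθ = (πh/(2B)) sin(πβ/B) = (π·24/(2·0.6126)) sin(π·0.6895) = 50.956015 mm/rad

s = 18.7281, ds/dθ = 50.9560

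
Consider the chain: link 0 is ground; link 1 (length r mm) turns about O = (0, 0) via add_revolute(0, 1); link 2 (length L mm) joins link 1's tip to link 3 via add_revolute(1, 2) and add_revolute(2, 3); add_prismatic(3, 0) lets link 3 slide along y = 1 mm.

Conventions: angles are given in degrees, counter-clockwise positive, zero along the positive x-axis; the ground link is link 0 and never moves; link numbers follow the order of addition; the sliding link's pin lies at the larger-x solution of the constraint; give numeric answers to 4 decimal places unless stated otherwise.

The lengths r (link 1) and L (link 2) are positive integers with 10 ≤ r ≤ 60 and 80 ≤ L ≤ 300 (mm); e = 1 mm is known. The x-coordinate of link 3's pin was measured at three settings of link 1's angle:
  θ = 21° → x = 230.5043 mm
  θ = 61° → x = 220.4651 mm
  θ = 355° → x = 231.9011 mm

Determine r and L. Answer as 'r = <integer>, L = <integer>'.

constraint per measurement: (x − r cos θ)² + (r sin θ − e)² = L²
subtracting the θ₁ and θ₂ equations cancels the r² and L² terms:
r = (x₁² − x₂²) / (2[(x₁cos θ₁ + e sin θ₁) − (x₂cos θ₂ + e sin θ₂)]) = 21.0000 → r = 21
L² = (x₁ − r cos θ₁)² + (r sin θ₁ − e)² = 44521.0202 → L = 211.0000 → L = 211
check at θ₃=355°: x = 231.9011 (printed 231.9011) ✓

r = 21, L = 211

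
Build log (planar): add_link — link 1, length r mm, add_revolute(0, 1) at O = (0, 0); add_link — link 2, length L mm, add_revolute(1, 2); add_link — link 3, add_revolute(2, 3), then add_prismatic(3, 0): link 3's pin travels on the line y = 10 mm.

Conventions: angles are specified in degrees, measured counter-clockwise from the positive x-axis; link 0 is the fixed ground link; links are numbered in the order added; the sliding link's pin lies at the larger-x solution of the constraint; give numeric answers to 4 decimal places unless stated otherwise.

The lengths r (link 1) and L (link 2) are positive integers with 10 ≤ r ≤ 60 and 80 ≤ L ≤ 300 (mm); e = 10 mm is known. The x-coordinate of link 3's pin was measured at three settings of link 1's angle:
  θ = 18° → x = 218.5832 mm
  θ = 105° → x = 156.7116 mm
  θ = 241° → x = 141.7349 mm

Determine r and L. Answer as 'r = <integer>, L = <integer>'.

constraint per measurement: (x − r cos θ)² + (r sin θ − e)² = L²
subtracting the θ₁ and θ₂ equations cancels the r² and L² terms:
r = (x₁² − x₂²) / (2[(x₁cos θ₁ + e sin θ₁) − (x₂cos θ₂ + e sin θ₂)]) = 48.0000 → r = 48
L² = (x₁ − r cos θ₁)² + (r sin θ₁ − e)² = 29929.0012 → L = 173.0000 → L = 173
check at θ₃=241°: x = 141.7349 (printed 141.7349) ✓

r = 48, L = 173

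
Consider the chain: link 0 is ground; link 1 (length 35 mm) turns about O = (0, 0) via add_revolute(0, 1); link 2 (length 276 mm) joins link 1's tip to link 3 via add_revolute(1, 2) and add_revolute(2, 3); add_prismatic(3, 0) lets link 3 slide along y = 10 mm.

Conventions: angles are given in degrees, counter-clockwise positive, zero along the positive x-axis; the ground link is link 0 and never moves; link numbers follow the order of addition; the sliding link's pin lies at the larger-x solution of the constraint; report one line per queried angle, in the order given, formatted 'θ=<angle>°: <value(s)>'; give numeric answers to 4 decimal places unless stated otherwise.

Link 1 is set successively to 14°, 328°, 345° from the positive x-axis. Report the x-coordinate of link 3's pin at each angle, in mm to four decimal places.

geometry: r = 35 mm, L = 276 mm, e = 10 mm
θ=14°: crank pin P = (r cos θ, r sin θ) = (33.960350, 8.467266)
θ=14°: h = r sin θ − e = 8.467266 − 10 = -1.532734
θ=14°: x = r cos θ + √(L² − h²) = 33.960350 + 275.995744 = 309.956094
θ=328°: crank pin P = (r cos θ, r sin θ) = (29.681683, -18.547174)
θ=328°: h = r sin θ − e = -18.547174 − 10 = -28.547174
θ=328°: x = r cos θ + √(L² − h²) = 29.681683 + 274.519688 = 304.201371
θ=345°: crank pin P = (r cos θ, r sin θ) = (33.807404, -9.058667)
θ=345°: h = r sin θ − e = -9.058667 − 10 = -19.058667
θ=345°: x = r cos θ + √(L² − h²) = 33.807404 + 275.341183 = 309.148587

θ=14°: 309.9561
θ=328°: 304.2014
θ=345°: 309.1486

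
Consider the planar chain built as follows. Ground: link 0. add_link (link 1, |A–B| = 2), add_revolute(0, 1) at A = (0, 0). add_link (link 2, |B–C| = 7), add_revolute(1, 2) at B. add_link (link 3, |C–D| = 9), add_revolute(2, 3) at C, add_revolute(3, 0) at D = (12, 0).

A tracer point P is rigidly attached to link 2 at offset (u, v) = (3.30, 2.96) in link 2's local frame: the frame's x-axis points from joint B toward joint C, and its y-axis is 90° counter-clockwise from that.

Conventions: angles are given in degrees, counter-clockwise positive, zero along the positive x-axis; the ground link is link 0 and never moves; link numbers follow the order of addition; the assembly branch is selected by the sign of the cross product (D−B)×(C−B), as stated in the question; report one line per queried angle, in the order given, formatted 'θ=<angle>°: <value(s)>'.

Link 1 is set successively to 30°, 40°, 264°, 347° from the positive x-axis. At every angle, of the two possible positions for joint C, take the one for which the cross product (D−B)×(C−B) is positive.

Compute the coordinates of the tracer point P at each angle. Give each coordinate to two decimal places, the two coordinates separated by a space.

A=(0,0), D=(12.00,0)
θ=30°: B = A + 2.00·(cos30°, sin30°) = (1.7321, 1.0000)
θ=30°: |BD| = 10.3165
θ=30°: circle(B,7.00) ∩ circle(D,9.00): a=3.6074, h=5.9989
θ=30°:   candidates: C₊=(5.9039,6.6210) cross=61.888; C₋=(4.7409,-5.3203) cross=-61.888
θ=30°:   branch + wants cross > 0 → take C=(5.9039,6.6210) (cross=61.888)
θ=30°: ex = (C−B)/|BC| = (0.5960,0.8030); ey = (-0.8030,0.5960)
θ=30°: P = B + 3.30·ex + 2.96·ey = (1.3219,5.4140)
θ=40°: B = A + 2.00·(cos40°, sin40°) = (1.5321, 1.2856)
θ=40°: |BD| = 10.5466
θ=40°: circle(B,7.00) ∩ circle(D,9.00): a=3.7562, h=5.9069
θ=40°:   candidates: C₊=(5.9803,6.6905) cross=62.297; C₋=(4.5403,-5.0351) cross=-62.297
θ=40°:   branch + wants cross > 0 → take C=(5.9803,6.6905) (cross=62.297)
θ=40°: ex = (C−B)/|BC| = (0.6355,0.7721); ey = (-0.7721,0.6355)
θ=40°: P = B + 3.30·ex + 2.96·ey = (1.3436,5.7146)
θ=264°: B = A + 2.00·(cos264°, sin264°) = (-0.2091, -1.9890)
θ=264°: |BD| = 12.3700
θ=264°: circle(B,7.00) ∩ circle(D,9.00): a=4.8916, h=5.0073
θ=264°:   candidates: C₊=(3.8137,3.7396) cross=61.940; C₋=(5.4240,-6.1446) cross=-61.940
θ=264°:   branch + wants cross > 0 → take C=(3.8137,3.7396) (cross=61.940)
θ=264°: ex = (C−B)/|BC| = (0.5747,0.8184); ey = (-0.8184,0.5747)
θ=264°: P = B + 3.30·ex + 2.96·ey = (-0.7350,2.4127)
θ=347°: B = A + 2.00·(cos347°, sin347°) = (1.9487, -0.4499)
θ=347°: |BD| = 10.0613
θ=347°: circle(B,7.00) ∩ circle(D,9.00): a=3.4404, h=6.0962
θ=347°:   candidates: C₊=(5.1131,5.7940) cross=61.336; C₋=(5.6583,-6.3862) cross=-61.336
θ=347°:   branch + wants cross > 0 → take C=(5.1131,5.7940) (cross=61.336)
θ=347°: ex = (C−B)/|BC| = (0.4521,0.8920); ey = (-0.8920,0.4521)
θ=347°: P = B + 3.30·ex + 2.96·ey = (0.8002,3.8317)

θ=30°: 1.32 5.41
θ=40°: 1.34 5.71
θ=264°: -0.74 2.41
θ=347°: 0.80 3.83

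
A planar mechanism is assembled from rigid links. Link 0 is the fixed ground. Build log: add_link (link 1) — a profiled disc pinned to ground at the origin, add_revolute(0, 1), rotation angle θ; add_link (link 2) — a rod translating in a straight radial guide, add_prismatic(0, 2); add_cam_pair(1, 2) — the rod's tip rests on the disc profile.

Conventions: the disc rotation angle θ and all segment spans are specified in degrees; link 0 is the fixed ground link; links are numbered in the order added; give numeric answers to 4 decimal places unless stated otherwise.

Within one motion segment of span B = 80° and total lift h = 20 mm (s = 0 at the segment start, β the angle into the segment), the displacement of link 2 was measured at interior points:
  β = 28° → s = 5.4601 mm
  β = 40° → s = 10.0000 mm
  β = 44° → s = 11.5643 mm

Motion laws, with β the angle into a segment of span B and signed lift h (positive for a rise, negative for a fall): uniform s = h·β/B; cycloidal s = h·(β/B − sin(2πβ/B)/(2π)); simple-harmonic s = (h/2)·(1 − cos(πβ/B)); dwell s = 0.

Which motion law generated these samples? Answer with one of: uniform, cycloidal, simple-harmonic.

candidates at β/B = r: uniform s = h·r (linear in β); cycloidal s = h·(r − sin(2πr)/(2π)); simple-harmonic s = (h/2)(1 − cos(πr))
β=28°: printed 5.4601 | uniform 7.0000, cycloidal 4.4248, simple-harmonic 5.4601
β=40°: printed 10.0000 | uniform 10.0000, cycloidal 10.0000, simple-harmonic 10.0000
β=44°: printed 11.5643 | uniform 11.0000, cycloidal 11.9836, simple-harmonic 11.5643
only one law matches every sample → simple-harmonic

simple-harmonic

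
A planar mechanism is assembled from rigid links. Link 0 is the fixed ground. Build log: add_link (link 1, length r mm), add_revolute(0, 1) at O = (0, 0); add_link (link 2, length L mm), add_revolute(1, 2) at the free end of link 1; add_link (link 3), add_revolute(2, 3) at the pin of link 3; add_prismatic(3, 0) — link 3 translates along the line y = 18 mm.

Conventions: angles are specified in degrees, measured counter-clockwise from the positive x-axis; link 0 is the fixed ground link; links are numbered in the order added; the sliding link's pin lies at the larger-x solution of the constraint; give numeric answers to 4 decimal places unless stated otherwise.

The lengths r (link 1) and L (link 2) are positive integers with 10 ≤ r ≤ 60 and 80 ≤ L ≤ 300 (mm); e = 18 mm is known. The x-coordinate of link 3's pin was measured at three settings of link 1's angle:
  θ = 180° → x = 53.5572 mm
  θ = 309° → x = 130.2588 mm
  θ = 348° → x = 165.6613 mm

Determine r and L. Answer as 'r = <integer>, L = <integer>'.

constraint per measurement: (x − r cos θ)² + (r sin θ − e)² = L²
subtracting the θ₁ and θ₂ equations cancels the r² and L² terms:
r = (x₁² − x₂²) / (2[(x₁cos θ₁ + e sin θ₁) − (x₂cos θ₂ + e sin θ₂)]) = 57.9999 → r = 58
L² = (x₁ − r cos θ₁)² + (r sin θ₁ − e)² = 12769.0089 → L = 113.0000 → L = 113
check at θ₃=348°: x = 165.6613 (printed 165.6613) ✓

r = 58, L = 113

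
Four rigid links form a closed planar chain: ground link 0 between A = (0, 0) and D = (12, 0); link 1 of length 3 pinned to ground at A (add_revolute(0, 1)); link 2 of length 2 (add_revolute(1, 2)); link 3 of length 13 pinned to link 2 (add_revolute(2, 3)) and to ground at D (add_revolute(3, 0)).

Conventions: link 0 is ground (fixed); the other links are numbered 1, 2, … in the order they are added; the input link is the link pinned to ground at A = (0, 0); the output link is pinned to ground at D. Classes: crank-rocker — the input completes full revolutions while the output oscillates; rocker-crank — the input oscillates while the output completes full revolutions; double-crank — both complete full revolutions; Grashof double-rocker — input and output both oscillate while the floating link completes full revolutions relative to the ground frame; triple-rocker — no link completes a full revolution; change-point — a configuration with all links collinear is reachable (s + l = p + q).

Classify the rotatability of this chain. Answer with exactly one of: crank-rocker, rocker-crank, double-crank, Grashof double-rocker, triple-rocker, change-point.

lengths: ground=12, input=3, coupler=2, output=13
sorted: s=2 (shortest), l=13 (longest), p+q=15
s + l = 15 vs p + q = 15
s + l = p + q → change-point (collinear configuration reachable)

change-point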